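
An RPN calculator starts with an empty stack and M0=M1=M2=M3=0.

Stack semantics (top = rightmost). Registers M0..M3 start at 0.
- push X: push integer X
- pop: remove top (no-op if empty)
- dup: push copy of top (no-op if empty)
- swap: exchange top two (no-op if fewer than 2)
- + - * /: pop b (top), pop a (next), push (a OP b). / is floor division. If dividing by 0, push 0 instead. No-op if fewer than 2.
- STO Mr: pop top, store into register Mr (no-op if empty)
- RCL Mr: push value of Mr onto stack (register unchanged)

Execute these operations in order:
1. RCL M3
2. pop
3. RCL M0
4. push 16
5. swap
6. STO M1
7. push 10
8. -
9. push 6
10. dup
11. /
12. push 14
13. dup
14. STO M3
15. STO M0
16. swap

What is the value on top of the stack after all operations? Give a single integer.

Answer: 6

Derivation:
After op 1 (RCL M3): stack=[0] mem=[0,0,0,0]
After op 2 (pop): stack=[empty] mem=[0,0,0,0]
After op 3 (RCL M0): stack=[0] mem=[0,0,0,0]
After op 4 (push 16): stack=[0,16] mem=[0,0,0,0]
After op 5 (swap): stack=[16,0] mem=[0,0,0,0]
After op 6 (STO M1): stack=[16] mem=[0,0,0,0]
After op 7 (push 10): stack=[16,10] mem=[0,0,0,0]
After op 8 (-): stack=[6] mem=[0,0,0,0]
After op 9 (push 6): stack=[6,6] mem=[0,0,0,0]
After op 10 (dup): stack=[6,6,6] mem=[0,0,0,0]
After op 11 (/): stack=[6,1] mem=[0,0,0,0]
After op 12 (push 14): stack=[6,1,14] mem=[0,0,0,0]
After op 13 (dup): stack=[6,1,14,14] mem=[0,0,0,0]
After op 14 (STO M3): stack=[6,1,14] mem=[0,0,0,14]
After op 15 (STO M0): stack=[6,1] mem=[14,0,0,14]
After op 16 (swap): stack=[1,6] mem=[14,0,0,14]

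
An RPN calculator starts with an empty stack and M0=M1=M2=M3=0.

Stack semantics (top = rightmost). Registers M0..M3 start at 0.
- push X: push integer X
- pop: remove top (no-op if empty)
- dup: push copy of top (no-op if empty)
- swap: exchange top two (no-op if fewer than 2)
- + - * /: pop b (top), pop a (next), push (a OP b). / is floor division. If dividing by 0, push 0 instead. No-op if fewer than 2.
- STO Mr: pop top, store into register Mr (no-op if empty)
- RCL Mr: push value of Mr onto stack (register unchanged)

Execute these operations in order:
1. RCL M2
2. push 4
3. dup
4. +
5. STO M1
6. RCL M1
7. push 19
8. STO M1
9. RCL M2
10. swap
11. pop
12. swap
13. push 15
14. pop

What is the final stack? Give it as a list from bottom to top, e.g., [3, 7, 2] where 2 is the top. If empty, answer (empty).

Answer: [0, 0]

Derivation:
After op 1 (RCL M2): stack=[0] mem=[0,0,0,0]
After op 2 (push 4): stack=[0,4] mem=[0,0,0,0]
After op 3 (dup): stack=[0,4,4] mem=[0,0,0,0]
After op 4 (+): stack=[0,8] mem=[0,0,0,0]
After op 5 (STO M1): stack=[0] mem=[0,8,0,0]
After op 6 (RCL M1): stack=[0,8] mem=[0,8,0,0]
After op 7 (push 19): stack=[0,8,19] mem=[0,8,0,0]
After op 8 (STO M1): stack=[0,8] mem=[0,19,0,0]
After op 9 (RCL M2): stack=[0,8,0] mem=[0,19,0,0]
After op 10 (swap): stack=[0,0,8] mem=[0,19,0,0]
After op 11 (pop): stack=[0,0] mem=[0,19,0,0]
After op 12 (swap): stack=[0,0] mem=[0,19,0,0]
After op 13 (push 15): stack=[0,0,15] mem=[0,19,0,0]
After op 14 (pop): stack=[0,0] mem=[0,19,0,0]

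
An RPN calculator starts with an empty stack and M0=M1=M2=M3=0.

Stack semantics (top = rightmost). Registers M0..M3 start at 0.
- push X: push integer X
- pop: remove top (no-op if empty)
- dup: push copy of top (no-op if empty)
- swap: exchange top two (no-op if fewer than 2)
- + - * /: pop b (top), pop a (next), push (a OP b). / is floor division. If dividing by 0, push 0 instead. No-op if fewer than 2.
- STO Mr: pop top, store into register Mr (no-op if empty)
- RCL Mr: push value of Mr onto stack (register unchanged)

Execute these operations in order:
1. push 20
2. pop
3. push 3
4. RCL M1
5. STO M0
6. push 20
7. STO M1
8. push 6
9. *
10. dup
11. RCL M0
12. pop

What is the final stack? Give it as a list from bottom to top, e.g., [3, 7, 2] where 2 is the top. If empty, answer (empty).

Answer: [18, 18]

Derivation:
After op 1 (push 20): stack=[20] mem=[0,0,0,0]
After op 2 (pop): stack=[empty] mem=[0,0,0,0]
After op 3 (push 3): stack=[3] mem=[0,0,0,0]
After op 4 (RCL M1): stack=[3,0] mem=[0,0,0,0]
After op 5 (STO M0): stack=[3] mem=[0,0,0,0]
After op 6 (push 20): stack=[3,20] mem=[0,0,0,0]
After op 7 (STO M1): stack=[3] mem=[0,20,0,0]
After op 8 (push 6): stack=[3,6] mem=[0,20,0,0]
After op 9 (*): stack=[18] mem=[0,20,0,0]
After op 10 (dup): stack=[18,18] mem=[0,20,0,0]
After op 11 (RCL M0): stack=[18,18,0] mem=[0,20,0,0]
After op 12 (pop): stack=[18,18] mem=[0,20,0,0]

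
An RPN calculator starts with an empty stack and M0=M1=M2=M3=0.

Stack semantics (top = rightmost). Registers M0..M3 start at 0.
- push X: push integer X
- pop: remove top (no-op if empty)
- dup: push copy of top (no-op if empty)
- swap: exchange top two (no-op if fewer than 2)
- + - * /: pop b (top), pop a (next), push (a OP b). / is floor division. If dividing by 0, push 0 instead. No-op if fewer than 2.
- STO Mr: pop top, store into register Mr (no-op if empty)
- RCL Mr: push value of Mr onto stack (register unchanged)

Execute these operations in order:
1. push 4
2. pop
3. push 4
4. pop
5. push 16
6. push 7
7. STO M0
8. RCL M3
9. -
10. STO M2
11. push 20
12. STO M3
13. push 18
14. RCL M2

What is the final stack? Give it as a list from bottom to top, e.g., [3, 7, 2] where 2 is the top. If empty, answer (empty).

Answer: [18, 16]

Derivation:
After op 1 (push 4): stack=[4] mem=[0,0,0,0]
After op 2 (pop): stack=[empty] mem=[0,0,0,0]
After op 3 (push 4): stack=[4] mem=[0,0,0,0]
After op 4 (pop): stack=[empty] mem=[0,0,0,0]
After op 5 (push 16): stack=[16] mem=[0,0,0,0]
After op 6 (push 7): stack=[16,7] mem=[0,0,0,0]
After op 7 (STO M0): stack=[16] mem=[7,0,0,0]
After op 8 (RCL M3): stack=[16,0] mem=[7,0,0,0]
After op 9 (-): stack=[16] mem=[7,0,0,0]
After op 10 (STO M2): stack=[empty] mem=[7,0,16,0]
After op 11 (push 20): stack=[20] mem=[7,0,16,0]
After op 12 (STO M3): stack=[empty] mem=[7,0,16,20]
After op 13 (push 18): stack=[18] mem=[7,0,16,20]
After op 14 (RCL M2): stack=[18,16] mem=[7,0,16,20]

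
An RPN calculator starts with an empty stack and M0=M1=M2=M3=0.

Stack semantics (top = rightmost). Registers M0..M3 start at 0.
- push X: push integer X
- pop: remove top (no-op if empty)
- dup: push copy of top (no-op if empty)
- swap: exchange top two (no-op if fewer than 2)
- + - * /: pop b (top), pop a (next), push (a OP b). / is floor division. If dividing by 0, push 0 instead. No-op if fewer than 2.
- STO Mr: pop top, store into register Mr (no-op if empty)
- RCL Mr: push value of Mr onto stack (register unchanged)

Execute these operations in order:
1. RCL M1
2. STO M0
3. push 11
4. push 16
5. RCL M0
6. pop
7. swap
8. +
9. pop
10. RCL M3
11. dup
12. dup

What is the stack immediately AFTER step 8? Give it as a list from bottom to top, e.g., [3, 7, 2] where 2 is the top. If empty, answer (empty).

After op 1 (RCL M1): stack=[0] mem=[0,0,0,0]
After op 2 (STO M0): stack=[empty] mem=[0,0,0,0]
After op 3 (push 11): stack=[11] mem=[0,0,0,0]
After op 4 (push 16): stack=[11,16] mem=[0,0,0,0]
After op 5 (RCL M0): stack=[11,16,0] mem=[0,0,0,0]
After op 6 (pop): stack=[11,16] mem=[0,0,0,0]
After op 7 (swap): stack=[16,11] mem=[0,0,0,0]
After op 8 (+): stack=[27] mem=[0,0,0,0]

[27]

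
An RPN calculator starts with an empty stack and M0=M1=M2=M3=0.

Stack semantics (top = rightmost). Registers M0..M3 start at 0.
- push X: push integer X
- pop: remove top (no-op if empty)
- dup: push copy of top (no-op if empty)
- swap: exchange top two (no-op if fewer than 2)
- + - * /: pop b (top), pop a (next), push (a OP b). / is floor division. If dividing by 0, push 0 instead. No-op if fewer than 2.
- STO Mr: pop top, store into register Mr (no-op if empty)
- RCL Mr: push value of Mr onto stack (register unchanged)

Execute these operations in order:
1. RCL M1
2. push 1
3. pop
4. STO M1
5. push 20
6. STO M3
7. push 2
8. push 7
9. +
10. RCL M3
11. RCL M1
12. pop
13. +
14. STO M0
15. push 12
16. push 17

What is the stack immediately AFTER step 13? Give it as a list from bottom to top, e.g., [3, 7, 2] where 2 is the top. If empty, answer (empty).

After op 1 (RCL M1): stack=[0] mem=[0,0,0,0]
After op 2 (push 1): stack=[0,1] mem=[0,0,0,0]
After op 3 (pop): stack=[0] mem=[0,0,0,0]
After op 4 (STO M1): stack=[empty] mem=[0,0,0,0]
After op 5 (push 20): stack=[20] mem=[0,0,0,0]
After op 6 (STO M3): stack=[empty] mem=[0,0,0,20]
After op 7 (push 2): stack=[2] mem=[0,0,0,20]
After op 8 (push 7): stack=[2,7] mem=[0,0,0,20]
After op 9 (+): stack=[9] mem=[0,0,0,20]
After op 10 (RCL M3): stack=[9,20] mem=[0,0,0,20]
After op 11 (RCL M1): stack=[9,20,0] mem=[0,0,0,20]
After op 12 (pop): stack=[9,20] mem=[0,0,0,20]
After op 13 (+): stack=[29] mem=[0,0,0,20]

[29]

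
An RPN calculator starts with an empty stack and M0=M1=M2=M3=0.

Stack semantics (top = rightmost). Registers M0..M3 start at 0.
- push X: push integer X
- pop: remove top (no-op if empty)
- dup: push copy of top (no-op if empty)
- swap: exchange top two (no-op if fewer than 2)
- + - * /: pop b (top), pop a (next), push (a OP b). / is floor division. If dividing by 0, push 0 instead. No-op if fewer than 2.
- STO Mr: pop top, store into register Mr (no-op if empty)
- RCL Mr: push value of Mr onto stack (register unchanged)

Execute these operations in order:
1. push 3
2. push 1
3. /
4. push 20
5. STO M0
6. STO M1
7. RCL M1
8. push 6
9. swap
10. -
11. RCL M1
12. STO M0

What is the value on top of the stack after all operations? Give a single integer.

Answer: 3

Derivation:
After op 1 (push 3): stack=[3] mem=[0,0,0,0]
After op 2 (push 1): stack=[3,1] mem=[0,0,0,0]
After op 3 (/): stack=[3] mem=[0,0,0,0]
After op 4 (push 20): stack=[3,20] mem=[0,0,0,0]
After op 5 (STO M0): stack=[3] mem=[20,0,0,0]
After op 6 (STO M1): stack=[empty] mem=[20,3,0,0]
After op 7 (RCL M1): stack=[3] mem=[20,3,0,0]
After op 8 (push 6): stack=[3,6] mem=[20,3,0,0]
After op 9 (swap): stack=[6,3] mem=[20,3,0,0]
After op 10 (-): stack=[3] mem=[20,3,0,0]
After op 11 (RCL M1): stack=[3,3] mem=[20,3,0,0]
After op 12 (STO M0): stack=[3] mem=[3,3,0,0]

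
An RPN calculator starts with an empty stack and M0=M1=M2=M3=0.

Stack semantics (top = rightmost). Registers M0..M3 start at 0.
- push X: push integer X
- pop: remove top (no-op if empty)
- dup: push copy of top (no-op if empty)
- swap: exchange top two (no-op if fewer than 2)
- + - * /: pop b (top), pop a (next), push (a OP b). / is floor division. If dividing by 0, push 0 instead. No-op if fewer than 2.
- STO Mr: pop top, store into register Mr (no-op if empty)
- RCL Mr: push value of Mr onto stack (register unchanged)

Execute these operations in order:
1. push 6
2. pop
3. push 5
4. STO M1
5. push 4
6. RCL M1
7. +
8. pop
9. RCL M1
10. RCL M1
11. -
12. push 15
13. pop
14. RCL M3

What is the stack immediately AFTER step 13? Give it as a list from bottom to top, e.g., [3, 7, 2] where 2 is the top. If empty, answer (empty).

After op 1 (push 6): stack=[6] mem=[0,0,0,0]
After op 2 (pop): stack=[empty] mem=[0,0,0,0]
After op 3 (push 5): stack=[5] mem=[0,0,0,0]
After op 4 (STO M1): stack=[empty] mem=[0,5,0,0]
After op 5 (push 4): stack=[4] mem=[0,5,0,0]
After op 6 (RCL M1): stack=[4,5] mem=[0,5,0,0]
After op 7 (+): stack=[9] mem=[0,5,0,0]
After op 8 (pop): stack=[empty] mem=[0,5,0,0]
After op 9 (RCL M1): stack=[5] mem=[0,5,0,0]
After op 10 (RCL M1): stack=[5,5] mem=[0,5,0,0]
After op 11 (-): stack=[0] mem=[0,5,0,0]
After op 12 (push 15): stack=[0,15] mem=[0,5,0,0]
After op 13 (pop): stack=[0] mem=[0,5,0,0]

[0]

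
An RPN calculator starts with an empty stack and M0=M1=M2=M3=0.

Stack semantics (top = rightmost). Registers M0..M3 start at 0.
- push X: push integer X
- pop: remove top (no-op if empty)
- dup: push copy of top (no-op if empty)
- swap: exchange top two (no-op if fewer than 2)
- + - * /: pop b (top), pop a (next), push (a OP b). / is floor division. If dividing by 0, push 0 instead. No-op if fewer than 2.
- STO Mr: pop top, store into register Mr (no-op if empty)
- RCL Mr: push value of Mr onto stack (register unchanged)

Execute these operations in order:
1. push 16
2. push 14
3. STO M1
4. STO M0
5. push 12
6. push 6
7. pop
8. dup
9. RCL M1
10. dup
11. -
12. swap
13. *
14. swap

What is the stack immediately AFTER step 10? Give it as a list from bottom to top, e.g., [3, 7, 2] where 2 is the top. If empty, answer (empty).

After op 1 (push 16): stack=[16] mem=[0,0,0,0]
After op 2 (push 14): stack=[16,14] mem=[0,0,0,0]
After op 3 (STO M1): stack=[16] mem=[0,14,0,0]
After op 4 (STO M0): stack=[empty] mem=[16,14,0,0]
After op 5 (push 12): stack=[12] mem=[16,14,0,0]
After op 6 (push 6): stack=[12,6] mem=[16,14,0,0]
After op 7 (pop): stack=[12] mem=[16,14,0,0]
After op 8 (dup): stack=[12,12] mem=[16,14,0,0]
After op 9 (RCL M1): stack=[12,12,14] mem=[16,14,0,0]
After op 10 (dup): stack=[12,12,14,14] mem=[16,14,0,0]

[12, 12, 14, 14]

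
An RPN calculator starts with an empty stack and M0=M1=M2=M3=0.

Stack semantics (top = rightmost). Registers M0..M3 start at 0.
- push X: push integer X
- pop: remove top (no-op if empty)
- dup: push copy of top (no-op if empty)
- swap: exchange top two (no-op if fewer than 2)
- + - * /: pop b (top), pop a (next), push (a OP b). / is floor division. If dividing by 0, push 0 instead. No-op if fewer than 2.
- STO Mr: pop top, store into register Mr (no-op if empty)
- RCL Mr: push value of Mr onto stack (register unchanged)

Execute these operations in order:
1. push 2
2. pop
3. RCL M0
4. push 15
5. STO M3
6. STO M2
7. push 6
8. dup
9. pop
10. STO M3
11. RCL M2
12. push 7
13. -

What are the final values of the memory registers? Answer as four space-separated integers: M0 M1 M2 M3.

Answer: 0 0 0 6

Derivation:
After op 1 (push 2): stack=[2] mem=[0,0,0,0]
After op 2 (pop): stack=[empty] mem=[0,0,0,0]
After op 3 (RCL M0): stack=[0] mem=[0,0,0,0]
After op 4 (push 15): stack=[0,15] mem=[0,0,0,0]
After op 5 (STO M3): stack=[0] mem=[0,0,0,15]
After op 6 (STO M2): stack=[empty] mem=[0,0,0,15]
After op 7 (push 6): stack=[6] mem=[0,0,0,15]
After op 8 (dup): stack=[6,6] mem=[0,0,0,15]
After op 9 (pop): stack=[6] mem=[0,0,0,15]
After op 10 (STO M3): stack=[empty] mem=[0,0,0,6]
After op 11 (RCL M2): stack=[0] mem=[0,0,0,6]
After op 12 (push 7): stack=[0,7] mem=[0,0,0,6]
After op 13 (-): stack=[-7] mem=[0,0,0,6]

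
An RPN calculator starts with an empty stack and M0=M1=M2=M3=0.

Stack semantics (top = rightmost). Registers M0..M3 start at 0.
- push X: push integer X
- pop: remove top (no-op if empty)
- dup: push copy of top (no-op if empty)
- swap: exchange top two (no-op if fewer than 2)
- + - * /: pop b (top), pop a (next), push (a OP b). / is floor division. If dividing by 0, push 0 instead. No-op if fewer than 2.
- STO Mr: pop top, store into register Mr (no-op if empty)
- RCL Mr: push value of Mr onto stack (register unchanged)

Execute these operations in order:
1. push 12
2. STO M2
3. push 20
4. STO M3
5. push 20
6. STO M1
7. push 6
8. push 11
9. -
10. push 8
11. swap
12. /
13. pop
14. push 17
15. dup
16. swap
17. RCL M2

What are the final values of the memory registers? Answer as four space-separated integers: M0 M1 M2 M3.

Answer: 0 20 12 20

Derivation:
After op 1 (push 12): stack=[12] mem=[0,0,0,0]
After op 2 (STO M2): stack=[empty] mem=[0,0,12,0]
After op 3 (push 20): stack=[20] mem=[0,0,12,0]
After op 4 (STO M3): stack=[empty] mem=[0,0,12,20]
After op 5 (push 20): stack=[20] mem=[0,0,12,20]
After op 6 (STO M1): stack=[empty] mem=[0,20,12,20]
After op 7 (push 6): stack=[6] mem=[0,20,12,20]
After op 8 (push 11): stack=[6,11] mem=[0,20,12,20]
After op 9 (-): stack=[-5] mem=[0,20,12,20]
After op 10 (push 8): stack=[-5,8] mem=[0,20,12,20]
After op 11 (swap): stack=[8,-5] mem=[0,20,12,20]
After op 12 (/): stack=[-2] mem=[0,20,12,20]
After op 13 (pop): stack=[empty] mem=[0,20,12,20]
After op 14 (push 17): stack=[17] mem=[0,20,12,20]
After op 15 (dup): stack=[17,17] mem=[0,20,12,20]
After op 16 (swap): stack=[17,17] mem=[0,20,12,20]
After op 17 (RCL M2): stack=[17,17,12] mem=[0,20,12,20]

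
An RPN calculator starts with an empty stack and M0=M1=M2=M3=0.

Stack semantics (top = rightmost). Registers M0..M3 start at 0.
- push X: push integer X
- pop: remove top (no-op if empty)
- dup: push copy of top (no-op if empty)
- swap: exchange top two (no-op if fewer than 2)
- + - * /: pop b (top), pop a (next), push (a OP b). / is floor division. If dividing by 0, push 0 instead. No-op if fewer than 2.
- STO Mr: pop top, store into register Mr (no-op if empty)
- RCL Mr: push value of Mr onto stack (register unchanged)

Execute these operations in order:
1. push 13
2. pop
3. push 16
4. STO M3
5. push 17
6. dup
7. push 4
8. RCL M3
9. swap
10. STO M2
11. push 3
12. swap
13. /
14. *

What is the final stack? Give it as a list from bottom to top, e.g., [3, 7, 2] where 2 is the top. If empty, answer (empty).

After op 1 (push 13): stack=[13] mem=[0,0,0,0]
After op 2 (pop): stack=[empty] mem=[0,0,0,0]
After op 3 (push 16): stack=[16] mem=[0,0,0,0]
After op 4 (STO M3): stack=[empty] mem=[0,0,0,16]
After op 5 (push 17): stack=[17] mem=[0,0,0,16]
After op 6 (dup): stack=[17,17] mem=[0,0,0,16]
After op 7 (push 4): stack=[17,17,4] mem=[0,0,0,16]
After op 8 (RCL M3): stack=[17,17,4,16] mem=[0,0,0,16]
After op 9 (swap): stack=[17,17,16,4] mem=[0,0,0,16]
After op 10 (STO M2): stack=[17,17,16] mem=[0,0,4,16]
After op 11 (push 3): stack=[17,17,16,3] mem=[0,0,4,16]
After op 12 (swap): stack=[17,17,3,16] mem=[0,0,4,16]
After op 13 (/): stack=[17,17,0] mem=[0,0,4,16]
After op 14 (*): stack=[17,0] mem=[0,0,4,16]

Answer: [17, 0]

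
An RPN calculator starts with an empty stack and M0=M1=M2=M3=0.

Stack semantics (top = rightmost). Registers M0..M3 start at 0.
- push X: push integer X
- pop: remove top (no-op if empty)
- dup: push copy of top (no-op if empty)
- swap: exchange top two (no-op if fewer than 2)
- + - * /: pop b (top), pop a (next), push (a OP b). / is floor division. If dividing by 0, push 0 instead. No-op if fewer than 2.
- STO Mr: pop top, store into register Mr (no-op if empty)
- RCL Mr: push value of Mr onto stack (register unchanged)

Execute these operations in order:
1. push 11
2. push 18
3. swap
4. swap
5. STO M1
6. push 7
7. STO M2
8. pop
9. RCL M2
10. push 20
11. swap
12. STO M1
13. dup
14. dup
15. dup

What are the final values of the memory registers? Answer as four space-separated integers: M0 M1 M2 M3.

After op 1 (push 11): stack=[11] mem=[0,0,0,0]
After op 2 (push 18): stack=[11,18] mem=[0,0,0,0]
After op 3 (swap): stack=[18,11] mem=[0,0,0,0]
After op 4 (swap): stack=[11,18] mem=[0,0,0,0]
After op 5 (STO M1): stack=[11] mem=[0,18,0,0]
After op 6 (push 7): stack=[11,7] mem=[0,18,0,0]
After op 7 (STO M2): stack=[11] mem=[0,18,7,0]
After op 8 (pop): stack=[empty] mem=[0,18,7,0]
After op 9 (RCL M2): stack=[7] mem=[0,18,7,0]
After op 10 (push 20): stack=[7,20] mem=[0,18,7,0]
After op 11 (swap): stack=[20,7] mem=[0,18,7,0]
After op 12 (STO M1): stack=[20] mem=[0,7,7,0]
After op 13 (dup): stack=[20,20] mem=[0,7,7,0]
After op 14 (dup): stack=[20,20,20] mem=[0,7,7,0]
After op 15 (dup): stack=[20,20,20,20] mem=[0,7,7,0]

Answer: 0 7 7 0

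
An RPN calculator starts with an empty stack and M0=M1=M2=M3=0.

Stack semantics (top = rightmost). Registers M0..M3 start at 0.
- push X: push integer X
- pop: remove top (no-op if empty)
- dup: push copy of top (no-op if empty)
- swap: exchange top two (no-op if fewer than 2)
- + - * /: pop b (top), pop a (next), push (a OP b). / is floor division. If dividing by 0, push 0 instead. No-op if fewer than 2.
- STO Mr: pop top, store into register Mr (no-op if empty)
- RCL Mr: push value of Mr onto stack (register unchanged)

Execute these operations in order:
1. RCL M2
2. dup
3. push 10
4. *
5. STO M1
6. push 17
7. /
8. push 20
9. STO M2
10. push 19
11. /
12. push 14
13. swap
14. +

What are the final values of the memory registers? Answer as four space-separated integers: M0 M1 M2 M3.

Answer: 0 0 20 0

Derivation:
After op 1 (RCL M2): stack=[0] mem=[0,0,0,0]
After op 2 (dup): stack=[0,0] mem=[0,0,0,0]
After op 3 (push 10): stack=[0,0,10] mem=[0,0,0,0]
After op 4 (*): stack=[0,0] mem=[0,0,0,0]
After op 5 (STO M1): stack=[0] mem=[0,0,0,0]
After op 6 (push 17): stack=[0,17] mem=[0,0,0,0]
After op 7 (/): stack=[0] mem=[0,0,0,0]
After op 8 (push 20): stack=[0,20] mem=[0,0,0,0]
After op 9 (STO M2): stack=[0] mem=[0,0,20,0]
After op 10 (push 19): stack=[0,19] mem=[0,0,20,0]
After op 11 (/): stack=[0] mem=[0,0,20,0]
After op 12 (push 14): stack=[0,14] mem=[0,0,20,0]
After op 13 (swap): stack=[14,0] mem=[0,0,20,0]
After op 14 (+): stack=[14] mem=[0,0,20,0]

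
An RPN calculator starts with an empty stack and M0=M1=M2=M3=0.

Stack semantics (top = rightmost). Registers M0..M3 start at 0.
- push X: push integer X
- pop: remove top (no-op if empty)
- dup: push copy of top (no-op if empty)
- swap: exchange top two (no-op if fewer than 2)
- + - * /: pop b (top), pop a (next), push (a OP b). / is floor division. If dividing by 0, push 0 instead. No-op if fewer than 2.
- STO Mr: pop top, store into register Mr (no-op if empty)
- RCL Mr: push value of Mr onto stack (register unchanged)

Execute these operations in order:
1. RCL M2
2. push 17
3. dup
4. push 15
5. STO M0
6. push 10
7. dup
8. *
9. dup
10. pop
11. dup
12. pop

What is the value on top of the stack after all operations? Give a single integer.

Answer: 100

Derivation:
After op 1 (RCL M2): stack=[0] mem=[0,0,0,0]
After op 2 (push 17): stack=[0,17] mem=[0,0,0,0]
After op 3 (dup): stack=[0,17,17] mem=[0,0,0,0]
After op 4 (push 15): stack=[0,17,17,15] mem=[0,0,0,0]
After op 5 (STO M0): stack=[0,17,17] mem=[15,0,0,0]
After op 6 (push 10): stack=[0,17,17,10] mem=[15,0,0,0]
After op 7 (dup): stack=[0,17,17,10,10] mem=[15,0,0,0]
After op 8 (*): stack=[0,17,17,100] mem=[15,0,0,0]
After op 9 (dup): stack=[0,17,17,100,100] mem=[15,0,0,0]
After op 10 (pop): stack=[0,17,17,100] mem=[15,0,0,0]
After op 11 (dup): stack=[0,17,17,100,100] mem=[15,0,0,0]
After op 12 (pop): stack=[0,17,17,100] mem=[15,0,0,0]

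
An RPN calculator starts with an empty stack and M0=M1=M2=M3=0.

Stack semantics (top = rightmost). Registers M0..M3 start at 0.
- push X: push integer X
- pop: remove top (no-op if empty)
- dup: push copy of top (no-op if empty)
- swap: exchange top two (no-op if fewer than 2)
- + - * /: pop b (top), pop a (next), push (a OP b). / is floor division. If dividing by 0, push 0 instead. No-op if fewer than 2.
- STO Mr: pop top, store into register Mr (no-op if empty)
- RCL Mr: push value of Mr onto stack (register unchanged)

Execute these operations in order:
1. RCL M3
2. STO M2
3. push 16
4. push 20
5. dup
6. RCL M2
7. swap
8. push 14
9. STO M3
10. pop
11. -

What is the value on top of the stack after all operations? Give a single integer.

After op 1 (RCL M3): stack=[0] mem=[0,0,0,0]
After op 2 (STO M2): stack=[empty] mem=[0,0,0,0]
After op 3 (push 16): stack=[16] mem=[0,0,0,0]
After op 4 (push 20): stack=[16,20] mem=[0,0,0,0]
After op 5 (dup): stack=[16,20,20] mem=[0,0,0,0]
After op 6 (RCL M2): stack=[16,20,20,0] mem=[0,0,0,0]
After op 7 (swap): stack=[16,20,0,20] mem=[0,0,0,0]
After op 8 (push 14): stack=[16,20,0,20,14] mem=[0,0,0,0]
After op 9 (STO M3): stack=[16,20,0,20] mem=[0,0,0,14]
After op 10 (pop): stack=[16,20,0] mem=[0,0,0,14]
After op 11 (-): stack=[16,20] mem=[0,0,0,14]

Answer: 20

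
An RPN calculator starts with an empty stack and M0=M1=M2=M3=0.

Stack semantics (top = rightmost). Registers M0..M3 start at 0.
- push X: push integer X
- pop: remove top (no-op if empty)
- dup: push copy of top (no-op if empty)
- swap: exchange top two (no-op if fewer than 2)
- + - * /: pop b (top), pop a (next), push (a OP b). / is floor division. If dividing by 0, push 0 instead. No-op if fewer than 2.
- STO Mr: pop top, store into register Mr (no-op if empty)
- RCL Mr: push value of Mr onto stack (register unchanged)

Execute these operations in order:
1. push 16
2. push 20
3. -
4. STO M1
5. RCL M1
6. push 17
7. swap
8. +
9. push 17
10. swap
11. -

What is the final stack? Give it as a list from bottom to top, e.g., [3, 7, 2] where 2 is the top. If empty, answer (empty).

After op 1 (push 16): stack=[16] mem=[0,0,0,0]
After op 2 (push 20): stack=[16,20] mem=[0,0,0,0]
After op 3 (-): stack=[-4] mem=[0,0,0,0]
After op 4 (STO M1): stack=[empty] mem=[0,-4,0,0]
After op 5 (RCL M1): stack=[-4] mem=[0,-4,0,0]
After op 6 (push 17): stack=[-4,17] mem=[0,-4,0,0]
After op 7 (swap): stack=[17,-4] mem=[0,-4,0,0]
After op 8 (+): stack=[13] mem=[0,-4,0,0]
After op 9 (push 17): stack=[13,17] mem=[0,-4,0,0]
After op 10 (swap): stack=[17,13] mem=[0,-4,0,0]
After op 11 (-): stack=[4] mem=[0,-4,0,0]

Answer: [4]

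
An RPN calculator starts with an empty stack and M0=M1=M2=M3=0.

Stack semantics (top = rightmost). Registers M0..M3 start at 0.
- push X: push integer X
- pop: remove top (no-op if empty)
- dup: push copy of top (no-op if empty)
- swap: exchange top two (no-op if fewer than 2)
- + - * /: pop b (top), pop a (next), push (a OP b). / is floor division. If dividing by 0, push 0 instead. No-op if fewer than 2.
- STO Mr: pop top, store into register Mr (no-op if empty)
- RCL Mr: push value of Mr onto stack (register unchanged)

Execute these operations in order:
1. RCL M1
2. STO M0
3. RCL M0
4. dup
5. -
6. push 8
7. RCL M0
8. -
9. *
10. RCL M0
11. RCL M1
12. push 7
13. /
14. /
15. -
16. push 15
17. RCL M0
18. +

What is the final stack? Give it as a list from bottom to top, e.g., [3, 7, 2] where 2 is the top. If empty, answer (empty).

After op 1 (RCL M1): stack=[0] mem=[0,0,0,0]
After op 2 (STO M0): stack=[empty] mem=[0,0,0,0]
After op 3 (RCL M0): stack=[0] mem=[0,0,0,0]
After op 4 (dup): stack=[0,0] mem=[0,0,0,0]
After op 5 (-): stack=[0] mem=[0,0,0,0]
After op 6 (push 8): stack=[0,8] mem=[0,0,0,0]
After op 7 (RCL M0): stack=[0,8,0] mem=[0,0,0,0]
After op 8 (-): stack=[0,8] mem=[0,0,0,0]
After op 9 (*): stack=[0] mem=[0,0,0,0]
After op 10 (RCL M0): stack=[0,0] mem=[0,0,0,0]
After op 11 (RCL M1): stack=[0,0,0] mem=[0,0,0,0]
After op 12 (push 7): stack=[0,0,0,7] mem=[0,0,0,0]
After op 13 (/): stack=[0,0,0] mem=[0,0,0,0]
After op 14 (/): stack=[0,0] mem=[0,0,0,0]
After op 15 (-): stack=[0] mem=[0,0,0,0]
After op 16 (push 15): stack=[0,15] mem=[0,0,0,0]
After op 17 (RCL M0): stack=[0,15,0] mem=[0,0,0,0]
After op 18 (+): stack=[0,15] mem=[0,0,0,0]

Answer: [0, 15]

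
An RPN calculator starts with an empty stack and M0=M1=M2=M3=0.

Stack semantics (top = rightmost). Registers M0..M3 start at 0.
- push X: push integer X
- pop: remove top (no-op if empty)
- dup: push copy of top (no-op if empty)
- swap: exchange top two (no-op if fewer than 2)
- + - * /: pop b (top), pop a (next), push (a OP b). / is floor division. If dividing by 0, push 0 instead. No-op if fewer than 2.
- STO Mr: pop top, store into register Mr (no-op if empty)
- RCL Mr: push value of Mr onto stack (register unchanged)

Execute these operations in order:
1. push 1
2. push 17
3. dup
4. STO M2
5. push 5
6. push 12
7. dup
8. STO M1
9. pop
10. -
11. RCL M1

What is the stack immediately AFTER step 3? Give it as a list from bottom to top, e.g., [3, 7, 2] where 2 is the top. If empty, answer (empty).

After op 1 (push 1): stack=[1] mem=[0,0,0,0]
After op 2 (push 17): stack=[1,17] mem=[0,0,0,0]
After op 3 (dup): stack=[1,17,17] mem=[0,0,0,0]

[1, 17, 17]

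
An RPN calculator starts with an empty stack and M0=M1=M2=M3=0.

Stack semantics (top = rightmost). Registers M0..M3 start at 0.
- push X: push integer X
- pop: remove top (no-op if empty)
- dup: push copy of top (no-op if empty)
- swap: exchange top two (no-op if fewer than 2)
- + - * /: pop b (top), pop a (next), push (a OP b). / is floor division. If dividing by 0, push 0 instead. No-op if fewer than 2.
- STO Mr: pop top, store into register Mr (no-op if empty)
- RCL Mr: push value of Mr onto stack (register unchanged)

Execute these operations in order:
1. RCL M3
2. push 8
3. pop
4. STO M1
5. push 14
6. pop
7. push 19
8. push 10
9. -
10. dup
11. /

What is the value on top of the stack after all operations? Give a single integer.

After op 1 (RCL M3): stack=[0] mem=[0,0,0,0]
After op 2 (push 8): stack=[0,8] mem=[0,0,0,0]
After op 3 (pop): stack=[0] mem=[0,0,0,0]
After op 4 (STO M1): stack=[empty] mem=[0,0,0,0]
After op 5 (push 14): stack=[14] mem=[0,0,0,0]
After op 6 (pop): stack=[empty] mem=[0,0,0,0]
After op 7 (push 19): stack=[19] mem=[0,0,0,0]
After op 8 (push 10): stack=[19,10] mem=[0,0,0,0]
After op 9 (-): stack=[9] mem=[0,0,0,0]
After op 10 (dup): stack=[9,9] mem=[0,0,0,0]
After op 11 (/): stack=[1] mem=[0,0,0,0]

Answer: 1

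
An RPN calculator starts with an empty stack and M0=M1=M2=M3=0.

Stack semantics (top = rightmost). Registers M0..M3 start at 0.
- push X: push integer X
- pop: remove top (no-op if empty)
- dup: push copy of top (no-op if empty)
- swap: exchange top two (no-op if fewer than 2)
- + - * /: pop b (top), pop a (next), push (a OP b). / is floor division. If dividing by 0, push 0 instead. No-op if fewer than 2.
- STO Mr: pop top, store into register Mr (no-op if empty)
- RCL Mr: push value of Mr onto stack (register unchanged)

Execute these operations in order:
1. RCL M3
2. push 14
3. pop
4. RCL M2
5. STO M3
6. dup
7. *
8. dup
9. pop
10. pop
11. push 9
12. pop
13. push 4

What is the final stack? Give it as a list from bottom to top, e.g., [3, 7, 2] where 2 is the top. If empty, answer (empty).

Answer: [4]

Derivation:
After op 1 (RCL M3): stack=[0] mem=[0,0,0,0]
After op 2 (push 14): stack=[0,14] mem=[0,0,0,0]
After op 3 (pop): stack=[0] mem=[0,0,0,0]
After op 4 (RCL M2): stack=[0,0] mem=[0,0,0,0]
After op 5 (STO M3): stack=[0] mem=[0,0,0,0]
After op 6 (dup): stack=[0,0] mem=[0,0,0,0]
After op 7 (*): stack=[0] mem=[0,0,0,0]
After op 8 (dup): stack=[0,0] mem=[0,0,0,0]
After op 9 (pop): stack=[0] mem=[0,0,0,0]
After op 10 (pop): stack=[empty] mem=[0,0,0,0]
After op 11 (push 9): stack=[9] mem=[0,0,0,0]
After op 12 (pop): stack=[empty] mem=[0,0,0,0]
After op 13 (push 4): stack=[4] mem=[0,0,0,0]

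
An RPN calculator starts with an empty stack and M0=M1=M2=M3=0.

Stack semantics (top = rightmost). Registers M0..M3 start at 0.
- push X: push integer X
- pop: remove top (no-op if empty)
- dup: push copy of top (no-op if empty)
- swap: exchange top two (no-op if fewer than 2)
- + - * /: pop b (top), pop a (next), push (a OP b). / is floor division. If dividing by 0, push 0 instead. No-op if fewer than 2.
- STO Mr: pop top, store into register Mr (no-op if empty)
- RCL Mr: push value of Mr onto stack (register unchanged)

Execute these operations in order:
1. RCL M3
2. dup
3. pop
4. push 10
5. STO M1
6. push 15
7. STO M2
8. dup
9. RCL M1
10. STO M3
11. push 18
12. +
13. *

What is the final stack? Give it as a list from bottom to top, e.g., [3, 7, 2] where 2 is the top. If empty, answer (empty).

After op 1 (RCL M3): stack=[0] mem=[0,0,0,0]
After op 2 (dup): stack=[0,0] mem=[0,0,0,0]
After op 3 (pop): stack=[0] mem=[0,0,0,0]
After op 4 (push 10): stack=[0,10] mem=[0,0,0,0]
After op 5 (STO M1): stack=[0] mem=[0,10,0,0]
After op 6 (push 15): stack=[0,15] mem=[0,10,0,0]
After op 7 (STO M2): stack=[0] mem=[0,10,15,0]
After op 8 (dup): stack=[0,0] mem=[0,10,15,0]
After op 9 (RCL M1): stack=[0,0,10] mem=[0,10,15,0]
After op 10 (STO M3): stack=[0,0] mem=[0,10,15,10]
After op 11 (push 18): stack=[0,0,18] mem=[0,10,15,10]
After op 12 (+): stack=[0,18] mem=[0,10,15,10]
After op 13 (*): stack=[0] mem=[0,10,15,10]

Answer: [0]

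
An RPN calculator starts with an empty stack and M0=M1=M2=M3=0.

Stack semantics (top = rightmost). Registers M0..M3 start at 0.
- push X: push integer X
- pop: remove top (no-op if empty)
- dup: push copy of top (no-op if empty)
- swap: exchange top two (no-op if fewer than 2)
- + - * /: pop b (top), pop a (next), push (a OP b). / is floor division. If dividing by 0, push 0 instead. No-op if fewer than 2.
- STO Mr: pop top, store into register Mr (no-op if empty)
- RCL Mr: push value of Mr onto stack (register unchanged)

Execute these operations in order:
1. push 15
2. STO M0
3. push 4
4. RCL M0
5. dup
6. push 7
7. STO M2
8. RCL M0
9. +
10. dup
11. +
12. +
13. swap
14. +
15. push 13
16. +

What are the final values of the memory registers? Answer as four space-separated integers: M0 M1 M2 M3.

Answer: 15 0 7 0

Derivation:
After op 1 (push 15): stack=[15] mem=[0,0,0,0]
After op 2 (STO M0): stack=[empty] mem=[15,0,0,0]
After op 3 (push 4): stack=[4] mem=[15,0,0,0]
After op 4 (RCL M0): stack=[4,15] mem=[15,0,0,0]
After op 5 (dup): stack=[4,15,15] mem=[15,0,0,0]
After op 6 (push 7): stack=[4,15,15,7] mem=[15,0,0,0]
After op 7 (STO M2): stack=[4,15,15] mem=[15,0,7,0]
After op 8 (RCL M0): stack=[4,15,15,15] mem=[15,0,7,0]
After op 9 (+): stack=[4,15,30] mem=[15,0,7,0]
After op 10 (dup): stack=[4,15,30,30] mem=[15,0,7,0]
After op 11 (+): stack=[4,15,60] mem=[15,0,7,0]
After op 12 (+): stack=[4,75] mem=[15,0,7,0]
After op 13 (swap): stack=[75,4] mem=[15,0,7,0]
After op 14 (+): stack=[79] mem=[15,0,7,0]
After op 15 (push 13): stack=[79,13] mem=[15,0,7,0]
After op 16 (+): stack=[92] mem=[15,0,7,0]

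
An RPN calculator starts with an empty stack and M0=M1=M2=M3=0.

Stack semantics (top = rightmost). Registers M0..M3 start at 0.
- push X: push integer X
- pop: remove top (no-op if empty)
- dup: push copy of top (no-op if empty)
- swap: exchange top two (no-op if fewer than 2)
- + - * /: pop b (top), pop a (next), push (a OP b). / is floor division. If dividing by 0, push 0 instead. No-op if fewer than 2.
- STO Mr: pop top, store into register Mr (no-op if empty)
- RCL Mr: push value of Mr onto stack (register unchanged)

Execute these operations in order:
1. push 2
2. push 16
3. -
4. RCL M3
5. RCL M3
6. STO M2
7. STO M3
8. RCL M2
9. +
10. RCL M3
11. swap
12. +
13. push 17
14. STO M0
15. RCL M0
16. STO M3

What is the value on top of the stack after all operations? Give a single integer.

After op 1 (push 2): stack=[2] mem=[0,0,0,0]
After op 2 (push 16): stack=[2,16] mem=[0,0,0,0]
After op 3 (-): stack=[-14] mem=[0,0,0,0]
After op 4 (RCL M3): stack=[-14,0] mem=[0,0,0,0]
After op 5 (RCL M3): stack=[-14,0,0] mem=[0,0,0,0]
After op 6 (STO M2): stack=[-14,0] mem=[0,0,0,0]
After op 7 (STO M3): stack=[-14] mem=[0,0,0,0]
After op 8 (RCL M2): stack=[-14,0] mem=[0,0,0,0]
After op 9 (+): stack=[-14] mem=[0,0,0,0]
After op 10 (RCL M3): stack=[-14,0] mem=[0,0,0,0]
After op 11 (swap): stack=[0,-14] mem=[0,0,0,0]
After op 12 (+): stack=[-14] mem=[0,0,0,0]
After op 13 (push 17): stack=[-14,17] mem=[0,0,0,0]
After op 14 (STO M0): stack=[-14] mem=[17,0,0,0]
After op 15 (RCL M0): stack=[-14,17] mem=[17,0,0,0]
After op 16 (STO M3): stack=[-14] mem=[17,0,0,17]

Answer: -14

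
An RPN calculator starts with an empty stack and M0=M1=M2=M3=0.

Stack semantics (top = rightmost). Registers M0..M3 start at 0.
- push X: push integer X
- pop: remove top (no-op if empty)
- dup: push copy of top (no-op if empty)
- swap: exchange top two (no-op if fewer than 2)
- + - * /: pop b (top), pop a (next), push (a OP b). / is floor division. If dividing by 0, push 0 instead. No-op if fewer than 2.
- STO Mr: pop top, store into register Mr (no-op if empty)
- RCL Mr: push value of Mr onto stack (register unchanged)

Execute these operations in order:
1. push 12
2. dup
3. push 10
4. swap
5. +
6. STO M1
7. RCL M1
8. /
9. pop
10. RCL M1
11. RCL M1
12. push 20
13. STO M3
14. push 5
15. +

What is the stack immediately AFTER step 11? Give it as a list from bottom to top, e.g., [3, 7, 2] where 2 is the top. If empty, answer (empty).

After op 1 (push 12): stack=[12] mem=[0,0,0,0]
After op 2 (dup): stack=[12,12] mem=[0,0,0,0]
After op 3 (push 10): stack=[12,12,10] mem=[0,0,0,0]
After op 4 (swap): stack=[12,10,12] mem=[0,0,0,0]
After op 5 (+): stack=[12,22] mem=[0,0,0,0]
After op 6 (STO M1): stack=[12] mem=[0,22,0,0]
After op 7 (RCL M1): stack=[12,22] mem=[0,22,0,0]
After op 8 (/): stack=[0] mem=[0,22,0,0]
After op 9 (pop): stack=[empty] mem=[0,22,0,0]
After op 10 (RCL M1): stack=[22] mem=[0,22,0,0]
After op 11 (RCL M1): stack=[22,22] mem=[0,22,0,0]

[22, 22]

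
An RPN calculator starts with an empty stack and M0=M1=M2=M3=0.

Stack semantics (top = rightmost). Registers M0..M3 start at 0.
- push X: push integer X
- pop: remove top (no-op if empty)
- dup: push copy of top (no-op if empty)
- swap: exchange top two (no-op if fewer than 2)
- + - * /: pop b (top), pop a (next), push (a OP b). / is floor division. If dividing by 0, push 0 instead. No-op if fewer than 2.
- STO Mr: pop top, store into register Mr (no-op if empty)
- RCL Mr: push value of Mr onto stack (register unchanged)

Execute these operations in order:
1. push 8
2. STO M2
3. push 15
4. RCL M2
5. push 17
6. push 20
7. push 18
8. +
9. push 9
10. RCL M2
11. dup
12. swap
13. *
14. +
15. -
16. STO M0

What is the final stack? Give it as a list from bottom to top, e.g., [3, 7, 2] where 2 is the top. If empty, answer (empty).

Answer: [15, 8, 17]

Derivation:
After op 1 (push 8): stack=[8] mem=[0,0,0,0]
After op 2 (STO M2): stack=[empty] mem=[0,0,8,0]
After op 3 (push 15): stack=[15] mem=[0,0,8,0]
After op 4 (RCL M2): stack=[15,8] mem=[0,0,8,0]
After op 5 (push 17): stack=[15,8,17] mem=[0,0,8,0]
After op 6 (push 20): stack=[15,8,17,20] mem=[0,0,8,0]
After op 7 (push 18): stack=[15,8,17,20,18] mem=[0,0,8,0]
After op 8 (+): stack=[15,8,17,38] mem=[0,0,8,0]
After op 9 (push 9): stack=[15,8,17,38,9] mem=[0,0,8,0]
After op 10 (RCL M2): stack=[15,8,17,38,9,8] mem=[0,0,8,0]
After op 11 (dup): stack=[15,8,17,38,9,8,8] mem=[0,0,8,0]
After op 12 (swap): stack=[15,8,17,38,9,8,8] mem=[0,0,8,0]
After op 13 (*): stack=[15,8,17,38,9,64] mem=[0,0,8,0]
After op 14 (+): stack=[15,8,17,38,73] mem=[0,0,8,0]
After op 15 (-): stack=[15,8,17,-35] mem=[0,0,8,0]
After op 16 (STO M0): stack=[15,8,17] mem=[-35,0,8,0]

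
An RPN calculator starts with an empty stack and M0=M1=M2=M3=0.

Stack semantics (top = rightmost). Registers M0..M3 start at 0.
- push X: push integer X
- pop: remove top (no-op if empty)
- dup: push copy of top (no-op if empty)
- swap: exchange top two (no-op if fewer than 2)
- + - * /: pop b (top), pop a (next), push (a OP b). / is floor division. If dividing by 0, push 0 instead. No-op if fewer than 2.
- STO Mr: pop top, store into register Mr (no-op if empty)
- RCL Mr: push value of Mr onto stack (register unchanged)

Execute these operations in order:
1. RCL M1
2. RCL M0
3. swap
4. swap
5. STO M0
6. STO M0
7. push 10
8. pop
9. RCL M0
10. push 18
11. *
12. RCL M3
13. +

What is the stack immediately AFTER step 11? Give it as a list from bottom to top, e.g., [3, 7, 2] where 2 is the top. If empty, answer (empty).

After op 1 (RCL M1): stack=[0] mem=[0,0,0,0]
After op 2 (RCL M0): stack=[0,0] mem=[0,0,0,0]
After op 3 (swap): stack=[0,0] mem=[0,0,0,0]
After op 4 (swap): stack=[0,0] mem=[0,0,0,0]
After op 5 (STO M0): stack=[0] mem=[0,0,0,0]
After op 6 (STO M0): stack=[empty] mem=[0,0,0,0]
After op 7 (push 10): stack=[10] mem=[0,0,0,0]
After op 8 (pop): stack=[empty] mem=[0,0,0,0]
After op 9 (RCL M0): stack=[0] mem=[0,0,0,0]
After op 10 (push 18): stack=[0,18] mem=[0,0,0,0]
After op 11 (*): stack=[0] mem=[0,0,0,0]

[0]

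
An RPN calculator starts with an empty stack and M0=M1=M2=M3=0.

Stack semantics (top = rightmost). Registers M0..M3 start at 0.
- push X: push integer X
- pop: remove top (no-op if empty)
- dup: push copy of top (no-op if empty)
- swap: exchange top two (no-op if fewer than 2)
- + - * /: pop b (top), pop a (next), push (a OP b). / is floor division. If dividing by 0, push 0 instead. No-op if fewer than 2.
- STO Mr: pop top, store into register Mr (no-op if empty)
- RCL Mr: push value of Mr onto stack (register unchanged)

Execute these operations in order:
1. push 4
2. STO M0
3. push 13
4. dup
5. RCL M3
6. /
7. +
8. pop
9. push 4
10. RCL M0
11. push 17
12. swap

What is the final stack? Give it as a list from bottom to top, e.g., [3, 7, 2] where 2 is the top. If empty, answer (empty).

After op 1 (push 4): stack=[4] mem=[0,0,0,0]
After op 2 (STO M0): stack=[empty] mem=[4,0,0,0]
After op 3 (push 13): stack=[13] mem=[4,0,0,0]
After op 4 (dup): stack=[13,13] mem=[4,0,0,0]
After op 5 (RCL M3): stack=[13,13,0] mem=[4,0,0,0]
After op 6 (/): stack=[13,0] mem=[4,0,0,0]
After op 7 (+): stack=[13] mem=[4,0,0,0]
After op 8 (pop): stack=[empty] mem=[4,0,0,0]
After op 9 (push 4): stack=[4] mem=[4,0,0,0]
After op 10 (RCL M0): stack=[4,4] mem=[4,0,0,0]
After op 11 (push 17): stack=[4,4,17] mem=[4,0,0,0]
After op 12 (swap): stack=[4,17,4] mem=[4,0,0,0]

Answer: [4, 17, 4]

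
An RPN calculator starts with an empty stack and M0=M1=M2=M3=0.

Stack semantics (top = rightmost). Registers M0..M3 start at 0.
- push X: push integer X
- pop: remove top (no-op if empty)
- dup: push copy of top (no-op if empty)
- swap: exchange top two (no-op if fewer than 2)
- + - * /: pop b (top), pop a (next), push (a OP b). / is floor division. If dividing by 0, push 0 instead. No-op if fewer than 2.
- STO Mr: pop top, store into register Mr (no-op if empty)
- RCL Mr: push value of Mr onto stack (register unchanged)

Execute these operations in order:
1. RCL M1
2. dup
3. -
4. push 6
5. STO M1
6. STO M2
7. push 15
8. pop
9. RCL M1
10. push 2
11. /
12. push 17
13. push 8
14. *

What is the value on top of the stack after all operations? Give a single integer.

After op 1 (RCL M1): stack=[0] mem=[0,0,0,0]
After op 2 (dup): stack=[0,0] mem=[0,0,0,0]
After op 3 (-): stack=[0] mem=[0,0,0,0]
After op 4 (push 6): stack=[0,6] mem=[0,0,0,0]
After op 5 (STO M1): stack=[0] mem=[0,6,0,0]
After op 6 (STO M2): stack=[empty] mem=[0,6,0,0]
After op 7 (push 15): stack=[15] mem=[0,6,0,0]
After op 8 (pop): stack=[empty] mem=[0,6,0,0]
After op 9 (RCL M1): stack=[6] mem=[0,6,0,0]
After op 10 (push 2): stack=[6,2] mem=[0,6,0,0]
After op 11 (/): stack=[3] mem=[0,6,0,0]
After op 12 (push 17): stack=[3,17] mem=[0,6,0,0]
After op 13 (push 8): stack=[3,17,8] mem=[0,6,0,0]
After op 14 (*): stack=[3,136] mem=[0,6,0,0]

Answer: 136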